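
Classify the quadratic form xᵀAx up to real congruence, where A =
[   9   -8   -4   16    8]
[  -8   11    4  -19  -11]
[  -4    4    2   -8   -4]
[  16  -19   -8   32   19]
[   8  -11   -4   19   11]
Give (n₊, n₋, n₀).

Answer: (3, 1, 1)

Derivation:
step 0: pivot 9 → sign +
step 1: pivot 35/9 → sign +
step 2: pivot 6/35 → sign +
step 3: pivot -3 → sign −
step 4: row/col 4 already zero → sign 0
signature = (3, 1, 1)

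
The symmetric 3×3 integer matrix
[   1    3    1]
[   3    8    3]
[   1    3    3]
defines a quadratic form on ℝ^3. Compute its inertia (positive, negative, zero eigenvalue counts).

step 0: pivot 1 → sign +
step 1: pivot -1 → sign −
step 2: pivot 2 → sign +
signature = (2, 1, 0)

Answer: (2, 1, 0)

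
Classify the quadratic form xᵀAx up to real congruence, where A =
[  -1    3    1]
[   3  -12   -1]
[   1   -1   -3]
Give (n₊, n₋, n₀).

Answer: (0, 3, 0)

Derivation:
step 0: pivot -1 → sign −
step 1: pivot -3 → sign −
step 2: pivot -2/3 → sign −
signature = (0, 3, 0)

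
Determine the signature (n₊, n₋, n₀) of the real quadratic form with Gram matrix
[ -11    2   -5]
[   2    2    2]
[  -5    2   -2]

Answer: (1, 2, 0)

Derivation:
step 0: pivot -11 → sign −
step 1: pivot 26/11 → sign +
step 2: pivot -3/13 → sign −
signature = (1, 2, 0)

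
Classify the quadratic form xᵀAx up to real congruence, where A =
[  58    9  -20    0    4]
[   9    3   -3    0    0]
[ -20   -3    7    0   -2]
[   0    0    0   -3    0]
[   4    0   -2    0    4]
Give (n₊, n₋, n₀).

Answer: (3, 1, 1)

Derivation:
step 0: pivot 58 → sign +
step 1: pivot 93/58 → sign +
step 2: pivot 3/31 → sign +
step 3: pivot -3 → sign −
step 4: row/col 4 already zero → sign 0
signature = (3, 1, 1)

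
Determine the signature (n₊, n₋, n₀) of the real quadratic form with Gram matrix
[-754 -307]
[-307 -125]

step 0: pivot -754 → sign −
step 1: pivot -1/754 → sign −
signature = (0, 2, 0)

Answer: (0, 2, 0)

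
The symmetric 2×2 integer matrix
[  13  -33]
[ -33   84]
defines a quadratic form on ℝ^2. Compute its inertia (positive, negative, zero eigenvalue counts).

step 0: pivot 13 → sign +
step 1: pivot 3/13 → sign +
signature = (2, 0, 0)

Answer: (2, 0, 0)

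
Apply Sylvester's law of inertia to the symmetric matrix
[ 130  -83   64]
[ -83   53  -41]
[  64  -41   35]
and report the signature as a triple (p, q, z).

step 0: pivot 130 → sign +
step 1: pivot 1/130 → sign +
step 2: pivot 1 → sign +
signature = (3, 0, 0)

Answer: (3, 0, 0)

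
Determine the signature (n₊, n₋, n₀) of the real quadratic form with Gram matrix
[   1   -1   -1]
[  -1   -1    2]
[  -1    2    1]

Answer: (2, 1, 0)

Derivation:
step 0: pivot 1 → sign +
step 1: pivot -2 → sign −
step 2: pivot 1/2 → sign +
signature = (2, 1, 0)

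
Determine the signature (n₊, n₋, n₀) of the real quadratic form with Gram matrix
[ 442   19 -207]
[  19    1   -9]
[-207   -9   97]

step 0: pivot 442 → sign +
step 1: pivot 81/442 → sign +
step 2: row/col 2 already zero → sign 0
signature = (2, 0, 1)

Answer: (2, 0, 1)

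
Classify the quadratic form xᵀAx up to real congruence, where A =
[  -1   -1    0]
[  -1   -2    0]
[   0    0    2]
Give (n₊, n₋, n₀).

Answer: (1, 2, 0)

Derivation:
step 0: pivot -1 → sign −
step 1: pivot -1 → sign −
step 2: pivot 2 → sign +
signature = (1, 2, 0)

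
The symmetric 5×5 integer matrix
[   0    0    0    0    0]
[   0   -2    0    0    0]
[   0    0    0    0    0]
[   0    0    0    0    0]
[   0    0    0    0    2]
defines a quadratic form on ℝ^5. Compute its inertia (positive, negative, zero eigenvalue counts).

step 0: pivot -2 → sign −
step 1: pivot 2 → sign +
step 2: row/col 2 already zero → sign 0
step 3: row/col 3 already zero → sign 0
step 4: row/col 4 already zero → sign 0
signature = (1, 1, 3)

Answer: (1, 1, 3)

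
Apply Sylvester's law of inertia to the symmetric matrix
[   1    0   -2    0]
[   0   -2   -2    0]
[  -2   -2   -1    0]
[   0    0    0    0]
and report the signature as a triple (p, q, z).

Answer: (1, 2, 1)

Derivation:
step 0: pivot 1 → sign +
step 1: pivot -2 → sign −
step 2: pivot -3 → sign −
step 3: row/col 3 already zero → sign 0
signature = (1, 2, 1)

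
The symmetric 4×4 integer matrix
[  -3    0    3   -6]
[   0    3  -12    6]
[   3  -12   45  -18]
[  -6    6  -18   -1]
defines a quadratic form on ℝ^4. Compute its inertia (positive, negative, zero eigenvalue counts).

step 0: pivot -3 → sign −
step 1: pivot 3 → sign +
step 2: pivot -1 → sign −
step 3: row/col 3 already zero → sign 0
signature = (1, 2, 1)

Answer: (1, 2, 1)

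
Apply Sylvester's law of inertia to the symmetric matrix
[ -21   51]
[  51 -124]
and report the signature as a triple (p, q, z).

step 0: pivot -21 → sign −
step 1: pivot -1/7 → sign −
signature = (0, 2, 0)

Answer: (0, 2, 0)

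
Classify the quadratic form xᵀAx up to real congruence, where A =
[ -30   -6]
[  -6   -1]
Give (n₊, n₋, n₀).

step 0: pivot -30 → sign −
step 1: pivot 1/5 → sign +
signature = (1, 1, 0)

Answer: (1, 1, 0)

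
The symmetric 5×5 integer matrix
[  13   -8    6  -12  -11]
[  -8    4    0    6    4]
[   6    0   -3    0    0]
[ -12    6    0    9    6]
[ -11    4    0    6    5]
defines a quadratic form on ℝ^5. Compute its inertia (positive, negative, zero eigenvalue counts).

Answer: (2, 1, 2)

Derivation:
step 0: pivot 13 → sign +
step 1: pivot -12/13 → sign −
step 2: pivot 9 → sign +
step 3: row/col 3 already zero → sign 0
step 4: row/col 4 already zero → sign 0
signature = (2, 1, 2)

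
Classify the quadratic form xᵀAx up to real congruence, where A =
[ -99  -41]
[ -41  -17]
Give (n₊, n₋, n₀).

step 0: pivot -99 → sign −
step 1: pivot -2/99 → sign −
signature = (0, 2, 0)

Answer: (0, 2, 0)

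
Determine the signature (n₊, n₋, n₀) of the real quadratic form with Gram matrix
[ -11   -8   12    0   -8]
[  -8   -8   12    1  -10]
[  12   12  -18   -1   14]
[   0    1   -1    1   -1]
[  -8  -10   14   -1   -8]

Answer: (1, 3, 1)

Derivation:
step 0: pivot -11 → sign −
step 1: pivot -24/11 → sign −
step 2: pivot 35/24 → sign +
step 3: pivot -6/35 → sign −
step 4: row/col 4 already zero → sign 0
signature = (1, 3, 1)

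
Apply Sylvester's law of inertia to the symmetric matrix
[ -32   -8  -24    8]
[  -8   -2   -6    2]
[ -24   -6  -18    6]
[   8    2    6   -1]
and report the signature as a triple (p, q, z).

Answer: (1, 1, 2)

Derivation:
step 0: pivot -32 → sign −
step 1: pivot 1 → sign +
step 2: row/col 2 already zero → sign 0
step 3: row/col 3 already zero → sign 0
signature = (1, 1, 2)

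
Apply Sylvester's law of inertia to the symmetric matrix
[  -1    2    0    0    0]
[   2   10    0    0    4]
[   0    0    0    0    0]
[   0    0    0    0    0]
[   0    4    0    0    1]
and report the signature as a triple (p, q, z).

Answer: (1, 2, 2)

Derivation:
step 0: pivot -1 → sign −
step 1: pivot 14 → sign +
step 2: pivot -1/7 → sign −
step 3: row/col 3 already zero → sign 0
step 4: row/col 4 already zero → sign 0
signature = (1, 2, 2)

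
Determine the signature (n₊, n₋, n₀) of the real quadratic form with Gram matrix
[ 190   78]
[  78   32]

step 0: pivot 190 → sign +
step 1: pivot -2/95 → sign −
signature = (1, 1, 0)

Answer: (1, 1, 0)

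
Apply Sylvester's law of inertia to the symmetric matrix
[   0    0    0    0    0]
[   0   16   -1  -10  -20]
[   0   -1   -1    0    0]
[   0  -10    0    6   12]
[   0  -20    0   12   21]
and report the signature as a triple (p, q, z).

step 0: pivot 16 → sign +
step 1: pivot -17/16 → sign −
step 2: pivot 2/17 → sign +
step 3: pivot -3 → sign −
step 4: row/col 4 already zero → sign 0
signature = (2, 2, 1)

Answer: (2, 2, 1)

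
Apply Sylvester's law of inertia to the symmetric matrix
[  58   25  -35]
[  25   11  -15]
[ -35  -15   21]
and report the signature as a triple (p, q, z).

step 0: pivot 58 → sign +
step 1: pivot 13/58 → sign +
step 2: pivot -2/13 → sign −
signature = (2, 1, 0)

Answer: (2, 1, 0)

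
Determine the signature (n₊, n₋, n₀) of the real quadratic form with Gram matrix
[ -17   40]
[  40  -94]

step 0: pivot -17 → sign −
step 1: pivot 2/17 → sign +
signature = (1, 1, 0)

Answer: (1, 1, 0)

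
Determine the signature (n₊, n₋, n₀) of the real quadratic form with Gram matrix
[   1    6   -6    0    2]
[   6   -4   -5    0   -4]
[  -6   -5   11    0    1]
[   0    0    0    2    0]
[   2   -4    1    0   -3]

step 0: pivot 1 → sign +
step 1: pivot -40 → sign −
step 2: pivot -39/40 → sign −
step 3: pivot 2 → sign +
step 4: pivot -3/13 → sign −
signature = (2, 3, 0)

Answer: (2, 3, 0)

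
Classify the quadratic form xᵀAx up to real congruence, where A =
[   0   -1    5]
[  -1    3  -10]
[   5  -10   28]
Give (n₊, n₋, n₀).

step 0: pivot 3 → sign +
step 1: pivot -1/3 → sign −
step 2: pivot 3 → sign +
signature = (2, 1, 0)

Answer: (2, 1, 0)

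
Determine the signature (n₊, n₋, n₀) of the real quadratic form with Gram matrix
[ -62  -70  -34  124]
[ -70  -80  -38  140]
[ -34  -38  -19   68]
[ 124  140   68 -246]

step 0: pivot -62 → sign −
step 1: pivot -30/31 → sign −
step 2: pivot -1/5 → sign −
step 3: pivot 2 → sign +
signature = (1, 3, 0)

Answer: (1, 3, 0)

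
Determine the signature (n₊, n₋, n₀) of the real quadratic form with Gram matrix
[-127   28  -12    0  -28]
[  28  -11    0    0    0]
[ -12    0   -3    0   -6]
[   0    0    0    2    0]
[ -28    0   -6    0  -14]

step 0: pivot -127 → sign −
step 1: pivot -613/127 → sign −
step 2: pivot -255/613 → sign −
step 3: pivot 2 → sign +
step 4: pivot 6/85 → sign +
signature = (2, 3, 0)

Answer: (2, 3, 0)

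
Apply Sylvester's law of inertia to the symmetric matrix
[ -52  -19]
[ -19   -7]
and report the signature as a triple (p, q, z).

step 0: pivot -52 → sign −
step 1: pivot -3/52 → sign −
signature = (0, 2, 0)

Answer: (0, 2, 0)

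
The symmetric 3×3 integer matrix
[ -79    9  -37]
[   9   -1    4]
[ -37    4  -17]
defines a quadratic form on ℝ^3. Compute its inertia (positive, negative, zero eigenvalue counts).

Answer: (1, 2, 0)

Derivation:
step 0: pivot -79 → sign −
step 1: pivot 2/79 → sign +
step 2: pivot -3/2 → sign −
signature = (1, 2, 0)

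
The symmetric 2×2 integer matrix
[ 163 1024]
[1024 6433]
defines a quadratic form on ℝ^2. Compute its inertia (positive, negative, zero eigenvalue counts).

Answer: (2, 0, 0)

Derivation:
step 0: pivot 163 → sign +
step 1: pivot 3/163 → sign +
signature = (2, 0, 0)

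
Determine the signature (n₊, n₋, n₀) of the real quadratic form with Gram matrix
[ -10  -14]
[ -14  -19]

Answer: (1, 1, 0)

Derivation:
step 0: pivot -10 → sign −
step 1: pivot 3/5 → sign +
signature = (1, 1, 0)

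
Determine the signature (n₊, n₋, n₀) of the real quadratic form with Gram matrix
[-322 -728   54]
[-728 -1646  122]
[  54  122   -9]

step 0: pivot -322 → sign −
step 1: pivot -2/23 → sign −
step 2: pivot 1/7 → sign +
signature = (1, 2, 0)

Answer: (1, 2, 0)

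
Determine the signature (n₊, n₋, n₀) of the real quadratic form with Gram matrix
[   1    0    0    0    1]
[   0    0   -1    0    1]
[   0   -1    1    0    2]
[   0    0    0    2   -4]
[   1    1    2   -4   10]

Answer: (4, 1, 0)

Derivation:
step 0: pivot 1 → sign +
step 1: pivot 1 → sign +
step 2: pivot -1 → sign −
step 3: pivot 2 → sign +
step 4: pivot 6 → sign +
signature = (4, 1, 0)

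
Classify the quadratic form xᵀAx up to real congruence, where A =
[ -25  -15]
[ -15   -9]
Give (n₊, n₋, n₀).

step 0: pivot -25 → sign −
step 1: row/col 1 already zero → sign 0
signature = (0, 1, 1)

Answer: (0, 1, 1)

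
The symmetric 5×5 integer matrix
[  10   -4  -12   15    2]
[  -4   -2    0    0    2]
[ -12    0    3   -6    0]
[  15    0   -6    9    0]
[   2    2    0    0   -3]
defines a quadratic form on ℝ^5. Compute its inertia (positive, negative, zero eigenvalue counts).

Answer: (2, 3, 0)

Derivation:
step 0: pivot 10 → sign +
step 1: pivot -18/5 → sign −
step 2: pivot -5 → sign −
step 3: pivot -3/10 → sign −
step 4: pivot 1/3 → sign +
signature = (2, 3, 0)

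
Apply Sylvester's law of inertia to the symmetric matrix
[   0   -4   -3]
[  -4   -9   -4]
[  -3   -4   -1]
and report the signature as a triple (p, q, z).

Answer: (1, 2, 0)

Derivation:
step 0: pivot -9 → sign −
step 1: pivot 16/9 → sign +
step 2: pivot -1/16 → sign −
signature = (1, 2, 0)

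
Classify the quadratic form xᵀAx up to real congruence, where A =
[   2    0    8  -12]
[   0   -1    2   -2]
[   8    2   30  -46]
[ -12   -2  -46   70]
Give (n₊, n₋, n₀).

step 0: pivot 2 → sign +
step 1: pivot -1 → sign −
step 2: pivot 2 → sign +
step 3: row/col 3 already zero → sign 0
signature = (2, 1, 1)

Answer: (2, 1, 1)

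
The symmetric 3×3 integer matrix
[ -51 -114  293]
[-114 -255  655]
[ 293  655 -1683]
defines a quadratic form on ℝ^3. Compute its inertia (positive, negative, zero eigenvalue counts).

step 0: pivot -51 → sign −
step 1: pivot -3/17 → sign −
step 2: pivot 1/3 → sign +
signature = (1, 2, 0)

Answer: (1, 2, 0)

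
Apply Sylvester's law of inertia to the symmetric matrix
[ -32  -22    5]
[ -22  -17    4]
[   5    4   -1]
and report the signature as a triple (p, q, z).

step 0: pivot -32 → sign −
step 1: pivot -15/8 → sign −
step 2: pivot -1/20 → sign −
signature = (0, 3, 0)

Answer: (0, 3, 0)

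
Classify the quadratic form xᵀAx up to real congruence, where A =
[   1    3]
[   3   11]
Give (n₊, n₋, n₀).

step 0: pivot 1 → sign +
step 1: pivot 2 → sign +
signature = (2, 0, 0)

Answer: (2, 0, 0)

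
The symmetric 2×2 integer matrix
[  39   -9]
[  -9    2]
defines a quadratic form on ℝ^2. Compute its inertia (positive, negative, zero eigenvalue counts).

Answer: (1, 1, 0)

Derivation:
step 0: pivot 39 → sign +
step 1: pivot -1/13 → sign −
signature = (1, 1, 0)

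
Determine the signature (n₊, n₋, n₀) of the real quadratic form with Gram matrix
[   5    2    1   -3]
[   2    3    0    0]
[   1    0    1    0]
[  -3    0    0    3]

step 0: pivot 5 → sign +
step 1: pivot 11/5 → sign +
step 2: pivot 8/11 → sign +
step 3: pivot -3/8 → sign −
signature = (3, 1, 0)

Answer: (3, 1, 0)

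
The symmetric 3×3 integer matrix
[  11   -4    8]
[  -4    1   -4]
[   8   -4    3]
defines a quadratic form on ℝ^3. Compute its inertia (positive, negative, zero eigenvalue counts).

Answer: (1, 2, 0)

Derivation:
step 0: pivot 11 → sign +
step 1: pivot -5/11 → sign −
step 2: pivot -1/5 → sign −
signature = (1, 2, 0)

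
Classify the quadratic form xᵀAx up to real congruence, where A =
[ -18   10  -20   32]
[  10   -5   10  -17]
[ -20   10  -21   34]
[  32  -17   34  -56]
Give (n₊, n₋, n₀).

Answer: (1, 3, 0)

Derivation:
step 0: pivot -18 → sign −
step 1: pivot 5/9 → sign +
step 2: pivot -1 → sign −
step 3: pivot -1/5 → sign −
signature = (1, 3, 0)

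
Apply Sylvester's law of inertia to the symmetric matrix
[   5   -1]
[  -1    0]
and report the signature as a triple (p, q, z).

step 0: pivot 5 → sign +
step 1: pivot -1/5 → sign −
signature = (1, 1, 0)

Answer: (1, 1, 0)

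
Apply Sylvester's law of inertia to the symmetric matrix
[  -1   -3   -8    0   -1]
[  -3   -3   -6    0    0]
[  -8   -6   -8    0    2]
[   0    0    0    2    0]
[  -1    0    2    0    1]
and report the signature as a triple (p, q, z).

Answer: (3, 1, 1)

Derivation:
step 0: pivot -1 → sign −
step 1: pivot 6 → sign +
step 2: pivot 2 → sign +
step 3: pivot 2 → sign +
step 4: row/col 4 already zero → sign 0
signature = (3, 1, 1)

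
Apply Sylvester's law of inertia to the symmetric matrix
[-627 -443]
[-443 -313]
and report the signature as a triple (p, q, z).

step 0: pivot -627 → sign −
step 1: pivot -2/627 → sign −
signature = (0, 2, 0)

Answer: (0, 2, 0)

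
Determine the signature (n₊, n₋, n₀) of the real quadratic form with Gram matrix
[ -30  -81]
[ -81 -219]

Answer: (0, 2, 0)

Derivation:
step 0: pivot -30 → sign −
step 1: pivot -3/10 → sign −
signature = (0, 2, 0)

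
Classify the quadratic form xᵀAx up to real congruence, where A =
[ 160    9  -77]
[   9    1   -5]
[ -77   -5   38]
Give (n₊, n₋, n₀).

step 0: pivot 160 → sign +
step 1: pivot 79/160 → sign +
step 2: pivot 3/79 → sign +
signature = (3, 0, 0)

Answer: (3, 0, 0)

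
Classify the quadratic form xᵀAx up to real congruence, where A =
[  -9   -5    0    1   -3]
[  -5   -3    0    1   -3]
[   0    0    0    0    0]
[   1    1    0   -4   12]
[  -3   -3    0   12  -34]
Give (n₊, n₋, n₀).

Answer: (1, 3, 1)

Derivation:
step 0: pivot -9 → sign −
step 1: pivot -2/9 → sign −
step 2: pivot -3 → sign −
step 3: pivot 2 → sign +
step 4: row/col 4 already zero → sign 0
signature = (1, 3, 1)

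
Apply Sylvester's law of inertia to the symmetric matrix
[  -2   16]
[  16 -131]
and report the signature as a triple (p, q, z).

Answer: (0, 2, 0)

Derivation:
step 0: pivot -2 → sign −
step 1: pivot -3 → sign −
signature = (0, 2, 0)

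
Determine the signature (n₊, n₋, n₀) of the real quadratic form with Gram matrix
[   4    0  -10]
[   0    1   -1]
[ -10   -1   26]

step 0: pivot 4 → sign +
step 1: pivot 1 → sign +
step 2: row/col 2 already zero → sign 0
signature = (2, 0, 1)

Answer: (2, 0, 1)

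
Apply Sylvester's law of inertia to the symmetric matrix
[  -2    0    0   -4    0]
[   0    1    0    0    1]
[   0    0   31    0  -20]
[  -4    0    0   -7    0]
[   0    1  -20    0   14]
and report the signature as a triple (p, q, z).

step 0: pivot -2 → sign −
step 1: pivot 1 → sign +
step 2: pivot 31 → sign +
step 3: pivot 1 → sign +
step 4: pivot 3/31 → sign +
signature = (4, 1, 0)

Answer: (4, 1, 0)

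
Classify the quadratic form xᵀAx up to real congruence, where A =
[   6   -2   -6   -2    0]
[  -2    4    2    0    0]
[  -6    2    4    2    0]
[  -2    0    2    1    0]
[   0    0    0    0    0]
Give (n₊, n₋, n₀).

step 0: pivot 6 → sign +
step 1: pivot 10/3 → sign +
step 2: pivot -2 → sign −
step 3: pivot 1/5 → sign +
step 4: row/col 4 already zero → sign 0
signature = (3, 1, 1)

Answer: (3, 1, 1)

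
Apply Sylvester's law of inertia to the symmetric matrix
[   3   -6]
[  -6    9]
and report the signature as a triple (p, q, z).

step 0: pivot 3 → sign +
step 1: pivot -3 → sign −
signature = (1, 1, 0)

Answer: (1, 1, 0)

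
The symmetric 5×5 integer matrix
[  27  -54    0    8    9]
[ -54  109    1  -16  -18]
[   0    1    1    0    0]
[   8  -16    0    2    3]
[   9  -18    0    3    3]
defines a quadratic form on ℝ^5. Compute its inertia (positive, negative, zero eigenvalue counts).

Answer: (3, 1, 1)

Derivation:
step 0: pivot 27 → sign +
step 1: pivot 1 → sign +
step 2: pivot -10/27 → sign −
step 3: pivot 3/10 → sign +
step 4: row/col 4 already zero → sign 0
signature = (3, 1, 1)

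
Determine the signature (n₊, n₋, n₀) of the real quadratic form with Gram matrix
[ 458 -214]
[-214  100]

step 0: pivot 458 → sign +
step 1: pivot 2/229 → sign +
signature = (2, 0, 0)

Answer: (2, 0, 0)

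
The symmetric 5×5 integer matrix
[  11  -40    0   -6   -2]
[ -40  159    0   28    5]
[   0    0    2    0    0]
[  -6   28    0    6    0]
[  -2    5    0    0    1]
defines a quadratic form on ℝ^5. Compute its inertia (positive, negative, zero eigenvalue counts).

step 0: pivot 11 → sign +
step 1: pivot 149/11 → sign +
step 2: pivot 2 → sign +
step 3: pivot -14/149 → sign −
step 4: pivot 2/7 → sign +
signature = (4, 1, 0)

Answer: (4, 1, 0)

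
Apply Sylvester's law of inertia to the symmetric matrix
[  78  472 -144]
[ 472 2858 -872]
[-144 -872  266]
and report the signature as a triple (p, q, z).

step 0: pivot 78 → sign +
step 1: pivot 70/39 → sign +
step 2: pivot -2/35 → sign −
signature = (2, 1, 0)

Answer: (2, 1, 0)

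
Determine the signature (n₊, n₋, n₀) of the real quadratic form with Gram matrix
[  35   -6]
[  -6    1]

step 0: pivot 35 → sign +
step 1: pivot -1/35 → sign −
signature = (1, 1, 0)

Answer: (1, 1, 0)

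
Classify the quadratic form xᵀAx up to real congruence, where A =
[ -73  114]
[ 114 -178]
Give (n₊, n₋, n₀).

Answer: (1, 1, 0)

Derivation:
step 0: pivot -73 → sign −
step 1: pivot 2/73 → sign +
signature = (1, 1, 0)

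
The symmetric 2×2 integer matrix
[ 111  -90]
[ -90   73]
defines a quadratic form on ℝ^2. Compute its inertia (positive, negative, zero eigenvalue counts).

Answer: (2, 0, 0)

Derivation:
step 0: pivot 111 → sign +
step 1: pivot 1/37 → sign +
signature = (2, 0, 0)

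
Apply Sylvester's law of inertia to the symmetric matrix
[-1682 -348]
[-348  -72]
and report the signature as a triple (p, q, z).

Answer: (0, 1, 1)

Derivation:
step 0: pivot -1682 → sign −
step 1: row/col 1 already zero → sign 0
signature = (0, 1, 1)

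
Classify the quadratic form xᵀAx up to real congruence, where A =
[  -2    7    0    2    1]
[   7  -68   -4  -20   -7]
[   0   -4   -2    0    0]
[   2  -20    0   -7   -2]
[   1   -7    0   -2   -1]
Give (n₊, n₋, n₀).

step 0: pivot -2 → sign −
step 1: pivot -87/2 → sign −
step 2: pivot -142/87 → sign −
step 3: pivot -17/71 → sign −
step 4: pivot 3/17 → sign +
signature = (1, 4, 0)

Answer: (1, 4, 0)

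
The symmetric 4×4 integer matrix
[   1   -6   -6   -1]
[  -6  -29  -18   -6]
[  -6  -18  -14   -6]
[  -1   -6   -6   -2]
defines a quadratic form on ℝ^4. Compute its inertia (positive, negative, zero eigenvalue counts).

step 0: pivot 1 → sign +
step 1: pivot -65 → sign −
step 2: pivot -334/65 → sign −
step 3: pivot 3/167 → sign +
signature = (2, 2, 0)

Answer: (2, 2, 0)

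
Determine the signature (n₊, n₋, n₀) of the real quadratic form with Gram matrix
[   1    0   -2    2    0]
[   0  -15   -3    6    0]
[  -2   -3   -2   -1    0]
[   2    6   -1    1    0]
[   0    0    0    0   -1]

Answer: (1, 3, 1)

Derivation:
step 0: pivot 1 → sign +
step 1: pivot -15 → sign −
step 2: pivot -27/5 → sign −
step 3: pivot -1 → sign −
step 4: row/col 4 already zero → sign 0
signature = (1, 3, 1)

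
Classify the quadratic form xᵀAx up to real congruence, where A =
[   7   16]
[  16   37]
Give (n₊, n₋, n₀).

step 0: pivot 7 → sign +
step 1: pivot 3/7 → sign +
signature = (2, 0, 0)

Answer: (2, 0, 0)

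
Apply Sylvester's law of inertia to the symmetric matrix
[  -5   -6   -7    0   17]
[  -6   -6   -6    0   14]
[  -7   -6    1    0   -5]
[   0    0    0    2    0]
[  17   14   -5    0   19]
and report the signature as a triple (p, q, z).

Answer: (3, 1, 1)

Derivation:
step 0: pivot -5 → sign −
step 1: pivot 6/5 → sign +
step 2: pivot 6 → sign +
step 3: pivot 2 → sign +
step 4: row/col 4 already zero → sign 0
signature = (3, 1, 1)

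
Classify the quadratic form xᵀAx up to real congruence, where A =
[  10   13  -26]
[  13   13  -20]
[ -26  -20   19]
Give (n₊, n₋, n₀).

step 0: pivot 10 → sign +
step 1: pivot -39/10 → sign −
step 2: pivot 3/13 → sign +
signature = (2, 1, 0)

Answer: (2, 1, 0)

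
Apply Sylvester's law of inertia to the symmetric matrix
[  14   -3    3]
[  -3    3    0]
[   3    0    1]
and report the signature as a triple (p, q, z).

step 0: pivot 14 → sign +
step 1: pivot 33/14 → sign +
step 2: pivot 2/11 → sign +
signature = (3, 0, 0)

Answer: (3, 0, 0)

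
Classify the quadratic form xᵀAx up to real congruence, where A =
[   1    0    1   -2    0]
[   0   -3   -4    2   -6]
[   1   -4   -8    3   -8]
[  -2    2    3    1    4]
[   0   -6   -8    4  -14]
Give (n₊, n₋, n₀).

Answer: (1, 4, 0)

Derivation:
step 0: pivot 1 → sign +
step 1: pivot -3 → sign −
step 2: pivot -11/3 → sign −
step 3: pivot -2/11 → sign −
step 4: pivot -2 → sign −
signature = (1, 4, 0)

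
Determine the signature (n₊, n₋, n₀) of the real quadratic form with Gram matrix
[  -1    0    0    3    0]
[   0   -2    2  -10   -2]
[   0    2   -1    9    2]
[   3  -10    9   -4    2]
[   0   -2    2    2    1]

step 0: pivot -1 → sign −
step 1: pivot -2 → sign −
step 2: pivot 1 → sign +
step 3: pivot 54 → sign +
step 4: pivot 1/3 → sign +
signature = (3, 2, 0)

Answer: (3, 2, 0)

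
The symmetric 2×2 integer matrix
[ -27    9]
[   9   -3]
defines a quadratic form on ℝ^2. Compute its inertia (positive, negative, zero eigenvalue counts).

Answer: (0, 1, 1)

Derivation:
step 0: pivot -27 → sign −
step 1: row/col 1 already zero → sign 0
signature = (0, 1, 1)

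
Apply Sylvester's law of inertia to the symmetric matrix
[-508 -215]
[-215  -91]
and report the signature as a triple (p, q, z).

Answer: (0, 2, 0)

Derivation:
step 0: pivot -508 → sign −
step 1: pivot -3/508 → sign −
signature = (0, 2, 0)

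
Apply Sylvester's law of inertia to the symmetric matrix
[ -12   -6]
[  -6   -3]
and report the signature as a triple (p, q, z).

step 0: pivot -12 → sign −
step 1: row/col 1 already zero → sign 0
signature = (0, 1, 1)

Answer: (0, 1, 1)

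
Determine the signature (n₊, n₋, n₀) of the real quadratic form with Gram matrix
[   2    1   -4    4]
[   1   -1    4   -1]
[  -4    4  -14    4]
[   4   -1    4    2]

step 0: pivot 2 → sign +
step 1: pivot -3/2 → sign −
step 2: pivot 2 → sign +
step 3: row/col 3 already zero → sign 0
signature = (2, 1, 1)

Answer: (2, 1, 1)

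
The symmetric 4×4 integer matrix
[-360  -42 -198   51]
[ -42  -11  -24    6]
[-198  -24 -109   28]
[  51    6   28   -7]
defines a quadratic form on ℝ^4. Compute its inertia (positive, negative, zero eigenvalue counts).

Answer: (2, 2, 0)

Derivation:
step 0: pivot -360 → sign −
step 1: pivot -61/10 → sign −
step 2: pivot 2/61 → sign +
step 3: pivot 1/8 → sign +
signature = (2, 2, 0)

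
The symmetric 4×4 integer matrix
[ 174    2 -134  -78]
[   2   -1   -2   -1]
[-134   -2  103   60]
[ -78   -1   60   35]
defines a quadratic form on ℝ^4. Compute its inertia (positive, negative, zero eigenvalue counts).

Answer: (2, 1, 1)

Derivation:
step 0: pivot 174 → sign +
step 1: pivot -89/87 → sign −
step 2: pivot 1/89 → sign +
step 3: row/col 3 already zero → sign 0
signature = (2, 1, 1)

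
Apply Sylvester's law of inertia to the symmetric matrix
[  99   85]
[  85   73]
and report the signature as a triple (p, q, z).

step 0: pivot 99 → sign +
step 1: pivot 2/99 → sign +
signature = (2, 0, 0)

Answer: (2, 0, 0)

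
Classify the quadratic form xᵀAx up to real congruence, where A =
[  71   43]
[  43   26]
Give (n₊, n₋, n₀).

Answer: (1, 1, 0)

Derivation:
step 0: pivot 71 → sign +
step 1: pivot -3/71 → sign −
signature = (1, 1, 0)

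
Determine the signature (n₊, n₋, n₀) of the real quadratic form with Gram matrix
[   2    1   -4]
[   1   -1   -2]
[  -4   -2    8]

step 0: pivot 2 → sign +
step 1: pivot -3/2 → sign −
step 2: row/col 2 already zero → sign 0
signature = (1, 1, 1)

Answer: (1, 1, 1)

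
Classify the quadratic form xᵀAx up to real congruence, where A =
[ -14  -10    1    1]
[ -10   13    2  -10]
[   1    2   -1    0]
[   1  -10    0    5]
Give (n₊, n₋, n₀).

Answer: (1, 3, 0)

Derivation:
step 0: pivot -14 → sign −
step 1: pivot 141/7 → sign +
step 2: pivot -95/94 → sign −
step 3: pivot -6/95 → sign −
signature = (1, 3, 0)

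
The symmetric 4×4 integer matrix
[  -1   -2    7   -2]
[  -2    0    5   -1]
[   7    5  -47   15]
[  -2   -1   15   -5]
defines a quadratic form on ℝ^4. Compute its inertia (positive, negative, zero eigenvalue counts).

Answer: (2, 2, 0)

Derivation:
step 0: pivot -1 → sign −
step 1: pivot 4 → sign +
step 2: pivot -73/4 → sign −
step 3: pivot 3/73 → sign +
signature = (2, 2, 0)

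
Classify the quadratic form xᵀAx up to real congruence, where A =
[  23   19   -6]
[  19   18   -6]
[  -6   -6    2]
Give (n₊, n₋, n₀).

step 0: pivot 23 → sign +
step 1: pivot 53/23 → sign +
step 2: pivot -2/53 → sign −
signature = (2, 1, 0)

Answer: (2, 1, 0)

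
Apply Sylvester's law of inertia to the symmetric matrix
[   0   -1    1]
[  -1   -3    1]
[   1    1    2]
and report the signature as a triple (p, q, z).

step 0: pivot -3 → sign −
step 1: pivot 1/3 → sign +
step 2: pivot 1 → sign +
signature = (2, 1, 0)

Answer: (2, 1, 0)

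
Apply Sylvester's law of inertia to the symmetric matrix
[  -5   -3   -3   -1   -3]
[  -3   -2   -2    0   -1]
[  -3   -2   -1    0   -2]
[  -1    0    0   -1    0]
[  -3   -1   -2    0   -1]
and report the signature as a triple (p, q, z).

step 0: pivot -5 → sign −
step 1: pivot -1/5 → sign −
step 2: pivot 1 → sign +
step 3: pivot 1 → sign +
step 4: pivot -6 → sign −
signature = (2, 3, 0)

Answer: (2, 3, 0)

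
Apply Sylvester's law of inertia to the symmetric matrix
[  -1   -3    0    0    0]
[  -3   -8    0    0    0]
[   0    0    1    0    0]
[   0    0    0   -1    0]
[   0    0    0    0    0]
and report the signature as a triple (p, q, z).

Answer: (2, 2, 1)

Derivation:
step 0: pivot -1 → sign −
step 1: pivot 1 → sign +
step 2: pivot 1 → sign +
step 3: pivot -1 → sign −
step 4: row/col 4 already zero → sign 0
signature = (2, 2, 1)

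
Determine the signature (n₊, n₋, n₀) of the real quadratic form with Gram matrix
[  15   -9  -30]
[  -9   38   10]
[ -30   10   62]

Answer: (3, 0, 0)

Derivation:
step 0: pivot 15 → sign +
step 1: pivot 163/5 → sign +
step 2: pivot 6/163 → sign +
signature = (3, 0, 0)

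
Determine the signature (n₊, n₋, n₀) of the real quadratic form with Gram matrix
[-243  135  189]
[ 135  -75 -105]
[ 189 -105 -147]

Answer: (0, 1, 2)

Derivation:
step 0: pivot -243 → sign −
step 1: row/col 1 already zero → sign 0
step 2: row/col 2 already zero → sign 0
signature = (0, 1, 2)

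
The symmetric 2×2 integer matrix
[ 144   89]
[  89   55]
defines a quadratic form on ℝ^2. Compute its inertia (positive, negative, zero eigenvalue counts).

Answer: (1, 1, 0)

Derivation:
step 0: pivot 144 → sign +
step 1: pivot -1/144 → sign −
signature = (1, 1, 0)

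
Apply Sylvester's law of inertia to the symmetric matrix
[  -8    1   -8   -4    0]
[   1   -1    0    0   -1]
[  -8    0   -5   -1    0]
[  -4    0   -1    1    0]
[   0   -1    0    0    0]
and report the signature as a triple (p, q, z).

Answer: (2, 2, 1)

Derivation:
step 0: pivot -8 → sign −
step 1: pivot -7/8 → sign −
step 2: pivot 29/7 → sign +
step 3: pivot 6/29 → sign +
step 4: row/col 4 already zero → sign 0
signature = (2, 2, 1)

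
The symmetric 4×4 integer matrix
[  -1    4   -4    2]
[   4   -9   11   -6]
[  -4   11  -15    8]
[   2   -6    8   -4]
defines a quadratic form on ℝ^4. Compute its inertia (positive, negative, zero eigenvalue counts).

Answer: (2, 2, 0)

Derivation:
step 0: pivot -1 → sign −
step 1: pivot 7 → sign +
step 2: pivot -18/7 → sign −
step 3: pivot 2/9 → sign +
signature = (2, 2, 0)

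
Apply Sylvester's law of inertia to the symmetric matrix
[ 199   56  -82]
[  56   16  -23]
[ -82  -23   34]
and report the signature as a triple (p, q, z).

Answer: (3, 0, 0)

Derivation:
step 0: pivot 199 → sign +
step 1: pivot 48/199 → sign +
step 2: pivot 3/16 → sign +
signature = (3, 0, 0)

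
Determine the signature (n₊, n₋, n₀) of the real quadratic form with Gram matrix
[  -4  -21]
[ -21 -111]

step 0: pivot -4 → sign −
step 1: pivot -3/4 → sign −
signature = (0, 2, 0)

Answer: (0, 2, 0)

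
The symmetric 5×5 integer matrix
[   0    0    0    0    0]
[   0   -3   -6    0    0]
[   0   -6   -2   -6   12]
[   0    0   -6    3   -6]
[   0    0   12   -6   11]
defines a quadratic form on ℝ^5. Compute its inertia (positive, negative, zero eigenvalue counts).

step 0: pivot -3 → sign −
step 1: pivot 10 → sign +
step 2: pivot -3/5 → sign −
step 3: pivot -1 → sign −
step 4: row/col 4 already zero → sign 0
signature = (1, 3, 1)

Answer: (1, 3, 1)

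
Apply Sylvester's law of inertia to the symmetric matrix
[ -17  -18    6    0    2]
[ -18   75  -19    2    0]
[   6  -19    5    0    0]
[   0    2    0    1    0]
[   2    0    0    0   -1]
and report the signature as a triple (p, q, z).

step 0: pivot -17 → sign −
step 1: pivot 1599/17 → sign +
step 2: pivot 454/1599 → sign +
step 3: pivot -15/227 → sign −
step 4: pivot -1/5 → sign −
signature = (2, 3, 0)

Answer: (2, 3, 0)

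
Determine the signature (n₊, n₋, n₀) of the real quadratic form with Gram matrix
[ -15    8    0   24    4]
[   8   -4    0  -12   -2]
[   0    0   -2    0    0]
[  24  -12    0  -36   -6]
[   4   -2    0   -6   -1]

step 0: pivot -15 → sign −
step 1: pivot 4/15 → sign +
step 2: pivot -2 → sign −
step 3: row/col 3 already zero → sign 0
step 4: row/col 4 already zero → sign 0
signature = (1, 2, 2)

Answer: (1, 2, 2)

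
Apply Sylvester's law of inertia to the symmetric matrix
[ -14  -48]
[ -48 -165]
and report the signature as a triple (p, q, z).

step 0: pivot -14 → sign −
step 1: pivot -3/7 → sign −
signature = (0, 2, 0)

Answer: (0, 2, 0)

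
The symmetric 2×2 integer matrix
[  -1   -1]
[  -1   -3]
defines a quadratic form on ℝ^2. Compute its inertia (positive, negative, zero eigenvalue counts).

Answer: (0, 2, 0)

Derivation:
step 0: pivot -1 → sign −
step 1: pivot -2 → sign −
signature = (0, 2, 0)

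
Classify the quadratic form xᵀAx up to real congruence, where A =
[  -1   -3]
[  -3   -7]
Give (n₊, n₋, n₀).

Answer: (1, 1, 0)

Derivation:
step 0: pivot -1 → sign −
step 1: pivot 2 → sign +
signature = (1, 1, 0)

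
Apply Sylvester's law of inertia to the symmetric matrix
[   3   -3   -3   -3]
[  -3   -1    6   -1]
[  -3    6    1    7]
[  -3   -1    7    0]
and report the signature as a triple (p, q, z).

step 0: pivot 3 → sign +
step 1: pivot -4 → sign −
step 2: pivot 1/4 → sign +
step 3: pivot -3 → sign −
signature = (2, 2, 0)

Answer: (2, 2, 0)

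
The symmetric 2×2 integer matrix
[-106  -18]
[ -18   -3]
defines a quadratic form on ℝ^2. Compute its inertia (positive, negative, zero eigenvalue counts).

Answer: (1, 1, 0)

Derivation:
step 0: pivot -106 → sign −
step 1: pivot 3/53 → sign +
signature = (1, 1, 0)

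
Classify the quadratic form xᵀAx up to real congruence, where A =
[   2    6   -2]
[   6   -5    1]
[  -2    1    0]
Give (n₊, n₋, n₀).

step 0: pivot 2 → sign +
step 1: pivot -23 → sign −
step 2: pivot 3/23 → sign +
signature = (2, 1, 0)

Answer: (2, 1, 0)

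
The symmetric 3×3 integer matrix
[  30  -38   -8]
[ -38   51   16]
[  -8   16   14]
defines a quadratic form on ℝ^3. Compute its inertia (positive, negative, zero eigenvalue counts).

step 0: pivot 30 → sign +
step 1: pivot 43/15 → sign +
step 2: pivot -6/43 → sign −
signature = (2, 1, 0)

Answer: (2, 1, 0)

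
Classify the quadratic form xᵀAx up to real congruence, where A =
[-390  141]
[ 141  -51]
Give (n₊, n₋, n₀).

Answer: (0, 2, 0)

Derivation:
step 0: pivot -390 → sign −
step 1: pivot -3/130 → sign −
signature = (0, 2, 0)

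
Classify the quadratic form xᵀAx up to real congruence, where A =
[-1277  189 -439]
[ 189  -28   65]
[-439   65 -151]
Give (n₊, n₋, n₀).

Answer: (0, 3, 0)

Derivation:
step 0: pivot -1277 → sign −
step 1: pivot -35/1277 → sign −
step 2: pivot -2/35 → sign −
signature = (0, 3, 0)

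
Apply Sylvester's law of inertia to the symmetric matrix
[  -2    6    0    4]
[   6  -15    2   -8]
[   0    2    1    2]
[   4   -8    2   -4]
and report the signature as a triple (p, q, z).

step 0: pivot -2 → sign −
step 1: pivot 3 → sign +
step 2: pivot -1/3 → sign −
step 3: row/col 3 already zero → sign 0
signature = (1, 2, 1)

Answer: (1, 2, 1)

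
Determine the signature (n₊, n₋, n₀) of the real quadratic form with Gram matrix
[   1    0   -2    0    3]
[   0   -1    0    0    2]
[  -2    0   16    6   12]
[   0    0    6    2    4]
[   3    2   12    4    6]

Answer: (2, 3, 0)

Derivation:
step 0: pivot 1 → sign +
step 1: pivot -1 → sign −
step 2: pivot 12 → sign +
step 3: pivot -1 → sign −
step 4: pivot -1 → sign −
signature = (2, 3, 0)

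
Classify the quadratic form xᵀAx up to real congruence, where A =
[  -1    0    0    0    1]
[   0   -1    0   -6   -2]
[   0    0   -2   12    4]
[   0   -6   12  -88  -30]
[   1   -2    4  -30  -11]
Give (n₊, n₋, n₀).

step 0: pivot -1 → sign −
step 1: pivot -1 → sign −
step 2: pivot -2 → sign −
step 3: pivot 20 → sign +
step 4: pivot 1/5 → sign +
signature = (2, 3, 0)

Answer: (2, 3, 0)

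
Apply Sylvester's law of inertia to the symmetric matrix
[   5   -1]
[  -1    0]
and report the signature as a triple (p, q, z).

Answer: (1, 1, 0)

Derivation:
step 0: pivot 5 → sign +
step 1: pivot -1/5 → sign −
signature = (1, 1, 0)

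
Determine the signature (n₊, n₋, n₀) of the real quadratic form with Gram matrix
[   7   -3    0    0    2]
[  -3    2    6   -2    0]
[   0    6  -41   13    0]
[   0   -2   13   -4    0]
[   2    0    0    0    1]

Answer: (3, 2, 0)

Derivation:
step 0: pivot 7 → sign +
step 1: pivot 5/7 → sign +
step 2: pivot -457/5 → sign −
step 3: pivot 53/457 → sign +
step 4: pivot -3/53 → sign −
signature = (3, 2, 0)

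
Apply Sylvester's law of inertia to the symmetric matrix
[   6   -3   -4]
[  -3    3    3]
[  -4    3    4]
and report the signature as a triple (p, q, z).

step 0: pivot 6 → sign +
step 1: pivot 3/2 → sign +
step 2: pivot 2/3 → sign +
signature = (3, 0, 0)

Answer: (3, 0, 0)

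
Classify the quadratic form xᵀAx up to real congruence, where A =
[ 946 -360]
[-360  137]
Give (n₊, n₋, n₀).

step 0: pivot 946 → sign +
step 1: pivot 1/473 → sign +
signature = (2, 0, 0)

Answer: (2, 0, 0)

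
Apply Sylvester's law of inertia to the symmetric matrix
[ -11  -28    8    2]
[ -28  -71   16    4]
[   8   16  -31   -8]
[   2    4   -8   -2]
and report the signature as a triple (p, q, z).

Answer: (2, 2, 0)

Derivation:
step 0: pivot -11 → sign −
step 1: pivot 3/11 → sign +
step 2: pivot -95 → sign −
step 3: pivot 6/95 → sign +
signature = (2, 2, 0)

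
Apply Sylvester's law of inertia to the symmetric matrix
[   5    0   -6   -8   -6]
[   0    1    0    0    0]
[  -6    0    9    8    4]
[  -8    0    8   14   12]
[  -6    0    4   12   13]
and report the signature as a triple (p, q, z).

step 0: pivot 5 → sign +
step 1: pivot 1 → sign +
step 2: pivot 9/5 → sign +
step 3: pivot -2/9 → sign −
step 4: pivot 1 → sign +
signature = (4, 1, 0)

Answer: (4, 1, 0)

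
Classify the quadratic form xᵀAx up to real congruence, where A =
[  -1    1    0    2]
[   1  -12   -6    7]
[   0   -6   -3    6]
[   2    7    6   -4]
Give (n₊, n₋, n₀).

step 0: pivot -1 → sign −
step 1: pivot -11 → sign −
step 2: pivot 3/11 → sign +
step 3: pivot 3 → sign +
signature = (2, 2, 0)

Answer: (2, 2, 0)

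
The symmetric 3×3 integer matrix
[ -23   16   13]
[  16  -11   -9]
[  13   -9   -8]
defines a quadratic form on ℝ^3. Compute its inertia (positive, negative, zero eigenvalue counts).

Answer: (1, 2, 0)

Derivation:
step 0: pivot -23 → sign −
step 1: pivot 3/23 → sign +
step 2: pivot -2/3 → sign −
signature = (1, 2, 0)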